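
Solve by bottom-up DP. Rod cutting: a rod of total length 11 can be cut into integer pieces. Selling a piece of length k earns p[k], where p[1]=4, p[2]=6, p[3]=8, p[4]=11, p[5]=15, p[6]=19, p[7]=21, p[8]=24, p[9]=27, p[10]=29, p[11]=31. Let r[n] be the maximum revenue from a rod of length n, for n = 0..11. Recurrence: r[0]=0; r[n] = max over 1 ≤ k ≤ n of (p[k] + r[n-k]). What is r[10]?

   n    0    1    2    3    4    5    6    7    8    9   10   11
r[n]    0    4    8   12   16   20   24   28   32   36   40   44

40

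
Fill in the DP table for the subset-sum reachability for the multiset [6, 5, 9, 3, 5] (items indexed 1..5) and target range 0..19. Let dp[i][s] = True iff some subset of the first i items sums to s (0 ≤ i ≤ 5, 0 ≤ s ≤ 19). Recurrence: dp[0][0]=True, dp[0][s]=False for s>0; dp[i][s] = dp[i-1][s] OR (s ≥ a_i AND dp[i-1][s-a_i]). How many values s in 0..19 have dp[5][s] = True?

16

i\s   0   1   2   3   4   5   6   7   8   9  10  11  12  13  14  15  16  17  18  19
  0   T   F   F   F   F   F   F   F   F   F   F   F   F   F   F   F   F   F   F   F
  1   T   F   F   F   F   F   T   F   F   F   F   F   F   F   F   F   F   F   F   F
  2   T   F   F   F   F   T   T   F   F   F   F   T   F   F   F   F   F   F   F   F
  3   T   F   F   F   F   T   T   F   F   T   F   T   F   F   T   T   F   F   F   F
  4   T   F   F   T   F   T   T   F   T   T   F   T   T   F   T   T   F   T   T   F
  5   T   F   F   T   F   T   T   F   T   T   T   T   T   T   T   T   T   T   T   T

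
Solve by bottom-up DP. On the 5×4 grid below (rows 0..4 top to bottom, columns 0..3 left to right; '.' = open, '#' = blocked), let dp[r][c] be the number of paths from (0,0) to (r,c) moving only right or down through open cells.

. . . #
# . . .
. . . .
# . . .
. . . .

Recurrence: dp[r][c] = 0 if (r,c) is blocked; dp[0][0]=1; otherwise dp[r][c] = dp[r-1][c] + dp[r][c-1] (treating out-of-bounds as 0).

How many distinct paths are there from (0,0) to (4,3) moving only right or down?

14

r\c   0   1   2   3
  0   1   1   1   0
  1   0   1   2   2
  2   0   1   3   5
  3   0   1   4   9
  4   0   1   5  14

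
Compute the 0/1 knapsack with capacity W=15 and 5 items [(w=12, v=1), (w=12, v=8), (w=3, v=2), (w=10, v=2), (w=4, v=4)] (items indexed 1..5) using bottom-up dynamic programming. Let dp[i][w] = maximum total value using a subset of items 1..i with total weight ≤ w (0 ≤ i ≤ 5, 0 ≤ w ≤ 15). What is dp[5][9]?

6

i\w   0   1   2   3   4   5   6   7   8   9  10  11  12  13  14  15
  0   0   0   0   0   0   0   0   0   0   0   0   0   0   0   0   0
  1   0   0   0   0   0   0   0   0   0   0   0   0   1   1   1   1
  2   0   0   0   0   0   0   0   0   0   0   0   0   8   8   8   8
  3   0   0   0   2   2   2   2   2   2   2   2   2   8   8   8  10
  4   0   0   0   2   2   2   2   2   2   2   2   2   8   8   8  10
  5   0   0   0   2   4   4   4   6   6   6   6   6   8   8   8  10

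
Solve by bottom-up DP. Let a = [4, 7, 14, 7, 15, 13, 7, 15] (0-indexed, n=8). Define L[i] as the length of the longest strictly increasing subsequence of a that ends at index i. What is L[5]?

   i    0    1    2    3    4    5    6    7
a[i]    4    7   14    7   15   13    7   15
L[i]    1    2    3    2    4    3    2    4

3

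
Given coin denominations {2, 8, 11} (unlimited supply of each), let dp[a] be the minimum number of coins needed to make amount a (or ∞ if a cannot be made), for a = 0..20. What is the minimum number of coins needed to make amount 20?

 a  0  1  2  3  4  5  6  7  8  9 10 11 12 13 14 15 16 17 18 19 20
dp  0  -  1  -  2  -  3  -  1  -  2  1  3  2  4  3  2  4  3  2  4
(- denotes ∞ / unreachable)

4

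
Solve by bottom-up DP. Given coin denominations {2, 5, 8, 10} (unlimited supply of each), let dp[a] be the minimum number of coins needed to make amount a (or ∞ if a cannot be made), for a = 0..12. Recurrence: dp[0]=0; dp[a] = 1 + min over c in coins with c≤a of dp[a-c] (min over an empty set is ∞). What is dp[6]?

3

 a  0  1  2  3  4  5  6  7  8  9 10 11 12
dp  0  -  1  -  2  1  3  2  1  3  1  4  2
(- denotes ∞ / unreachable)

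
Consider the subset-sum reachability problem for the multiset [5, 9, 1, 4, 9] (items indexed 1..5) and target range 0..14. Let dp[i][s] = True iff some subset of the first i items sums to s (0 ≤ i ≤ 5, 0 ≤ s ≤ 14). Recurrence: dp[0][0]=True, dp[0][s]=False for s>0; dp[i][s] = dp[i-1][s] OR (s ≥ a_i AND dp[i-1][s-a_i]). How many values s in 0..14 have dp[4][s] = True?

i\s   0   1   2   3   4   5   6   7   8   9  10  11  12  13  14
  0   T   F   F   F   F   F   F   F   F   F   F   F   F   F   F
  1   T   F   F   F   F   T   F   F   F   F   F   F   F   F   F
  2   T   F   F   F   F   T   F   F   F   T   F   F   F   F   T
  3   T   T   F   F   F   T   T   F   F   T   T   F   F   F   T
  4   T   T   F   F   T   T   T   F   F   T   T   F   F   T   T
  5   T   T   F   F   T   T   T   F   F   T   T   F   F   T   T

9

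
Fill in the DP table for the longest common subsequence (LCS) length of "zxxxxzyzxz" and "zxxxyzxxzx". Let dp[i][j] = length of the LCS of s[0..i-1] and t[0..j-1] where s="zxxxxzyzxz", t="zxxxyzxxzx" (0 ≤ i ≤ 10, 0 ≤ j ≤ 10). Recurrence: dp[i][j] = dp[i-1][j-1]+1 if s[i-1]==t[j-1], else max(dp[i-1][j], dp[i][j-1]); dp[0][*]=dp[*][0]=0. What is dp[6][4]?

4

   ''  z  x  x  x  y  z  x  x  z  x
''  0  0  0  0  0  0  0  0  0  0  0
 z  0  1  1  1  1  1  1  1  1  1  1
 x  0  1  2  2  2  2  2  2  2  2  2
 x  0  1  2  3  3  3  3  3  3  3  3
 x  0  1  2  3  4  4  4  4  4  4  4
 x  0  1  2  3  4  4  4  5  5  5  5
 z  0  1  2  3  4  4  5  5  5  6  6
 y  0  1  2  3  4  5  5  5  5  6  6
 z  0  1  2  3  4  5  6  6  6  6  6
 x  0  1  2  3  4  5  6  7  7  7  7
 z  0  1  2  3  4  5  6  7  7  8  8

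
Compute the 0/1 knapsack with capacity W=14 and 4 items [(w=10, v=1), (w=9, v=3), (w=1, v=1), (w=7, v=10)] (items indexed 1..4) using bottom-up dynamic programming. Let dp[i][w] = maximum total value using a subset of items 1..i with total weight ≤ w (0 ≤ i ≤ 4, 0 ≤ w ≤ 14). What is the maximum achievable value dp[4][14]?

11

i\w   0   1   2   3   4   5   6   7   8   9  10  11  12  13  14
  0   0   0   0   0   0   0   0   0   0   0   0   0   0   0   0
  1   0   0   0   0   0   0   0   0   0   0   1   1   1   1   1
  2   0   0   0   0   0   0   0   0   0   3   3   3   3   3   3
  3   0   1   1   1   1   1   1   1   1   3   4   4   4   4   4
  4   0   1   1   1   1   1   1  10  11  11  11  11  11  11  11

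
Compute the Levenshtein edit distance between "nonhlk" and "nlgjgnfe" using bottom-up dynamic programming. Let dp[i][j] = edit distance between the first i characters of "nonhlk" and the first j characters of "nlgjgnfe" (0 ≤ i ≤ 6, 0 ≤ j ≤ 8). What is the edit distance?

   ''  n  l  g  j  g  n  f  e
''  0  1  2  3  4  5  6  7  8
 n  1  0  1  2  3  4  5  6  7
 o  2  1  1  2  3  4  5  6  7
 n  3  2  2  2  3  4  4  5  6
 h  4  3  3  3  3  4  5  5  6
 l  5  4  3  4  4  4  5  6  6
 k  6  5  4  4  5  5  5  6  7

7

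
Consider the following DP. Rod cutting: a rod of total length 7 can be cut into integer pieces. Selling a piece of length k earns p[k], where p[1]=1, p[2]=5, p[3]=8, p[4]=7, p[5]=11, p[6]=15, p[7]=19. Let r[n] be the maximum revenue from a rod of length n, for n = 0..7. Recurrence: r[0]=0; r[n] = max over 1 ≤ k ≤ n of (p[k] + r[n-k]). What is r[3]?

   n    0    1    2    3    4    5    6    7
r[n]    0    1    5    8   10   13   16   19

8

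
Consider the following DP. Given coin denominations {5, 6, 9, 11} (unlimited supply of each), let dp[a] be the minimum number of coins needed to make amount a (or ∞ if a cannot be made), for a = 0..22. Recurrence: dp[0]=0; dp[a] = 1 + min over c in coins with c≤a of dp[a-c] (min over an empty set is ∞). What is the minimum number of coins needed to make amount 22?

2

 a  0  1  2  3  4  5  6  7  8  9 10 11 12 13 14 15 16 17 18 19 20 21 22
dp  0  -  -  -  -  1  1  -  -  1  2  1  2  -  2  2  2  2  2  3  2  3  2
(- denotes ∞ / unreachable)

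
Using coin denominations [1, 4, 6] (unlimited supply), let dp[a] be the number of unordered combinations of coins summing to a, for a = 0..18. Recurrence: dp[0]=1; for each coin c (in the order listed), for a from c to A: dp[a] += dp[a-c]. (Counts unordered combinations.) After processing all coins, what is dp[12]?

after  coin     0     1     2     3     4     5     6     7     8     9    10    11    12    13    14    15    16    17    18
          1     1     1     1     1     1     1     1     1     1     1     1     1     1     1     1     1     1     1     1
          4     1     1     1     1     2     2     2     2     3     3     3     3     4     4     4     4     5     5     5
          6     1     1     1     1     2     2     3     3     4     4     5     5     7     7     8     8    10    10    12

7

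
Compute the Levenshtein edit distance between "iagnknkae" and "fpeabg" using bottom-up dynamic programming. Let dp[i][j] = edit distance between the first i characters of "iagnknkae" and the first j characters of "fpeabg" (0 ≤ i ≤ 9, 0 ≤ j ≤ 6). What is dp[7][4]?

7

   ''  f  p  e  a  b  g
''  0  1  2  3  4  5  6
 i  1  1  2  3  4  5  6
 a  2  2  2  3  3  4  5
 g  3  3  3  3  4  4  4
 n  4  4  4  4  4  5  5
 k  5  5  5  5  5  5  6
 n  6  6  6  6  6  6  6
 k  7  7  7  7  7  7  7
 a  8  8  8  8  7  8  8
 e  9  9  9  8  8  8  9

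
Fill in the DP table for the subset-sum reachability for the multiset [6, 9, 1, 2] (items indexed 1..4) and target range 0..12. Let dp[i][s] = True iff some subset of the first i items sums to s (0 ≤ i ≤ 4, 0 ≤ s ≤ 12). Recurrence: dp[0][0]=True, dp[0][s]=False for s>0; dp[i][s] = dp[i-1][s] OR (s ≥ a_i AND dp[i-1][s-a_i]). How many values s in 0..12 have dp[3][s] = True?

i\s   0   1   2   3   4   5   6   7   8   9  10  11  12
  0   T   F   F   F   F   F   F   F   F   F   F   F   F
  1   T   F   F   F   F   F   T   F   F   F   F   F   F
  2   T   F   F   F   F   F   T   F   F   T   F   F   F
  3   T   T   F   F   F   F   T   T   F   T   T   F   F
  4   T   T   T   T   F   F   T   T   T   T   T   T   T

6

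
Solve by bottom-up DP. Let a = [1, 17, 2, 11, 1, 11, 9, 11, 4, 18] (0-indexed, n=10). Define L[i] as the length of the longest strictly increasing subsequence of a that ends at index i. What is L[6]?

3

   i    0    1    2    3    4    5    6    7    8    9
a[i]    1   17    2   11    1   11    9   11    4   18
L[i]    1    2    2    3    1    3    3    4    3    5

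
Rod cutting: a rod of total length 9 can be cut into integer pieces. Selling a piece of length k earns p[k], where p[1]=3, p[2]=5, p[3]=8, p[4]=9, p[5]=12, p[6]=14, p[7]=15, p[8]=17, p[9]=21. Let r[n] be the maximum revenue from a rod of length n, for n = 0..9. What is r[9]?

   n    0    1    2    3    4    5    6    7    8    9
r[n]    0    3    6    9   12   15   18   21   24   27

27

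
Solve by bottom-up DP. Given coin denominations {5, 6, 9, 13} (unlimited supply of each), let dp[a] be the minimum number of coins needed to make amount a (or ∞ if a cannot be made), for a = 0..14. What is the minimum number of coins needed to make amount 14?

2

 a  0  1  2  3  4  5  6  7  8  9 10 11 12 13 14
dp  0  -  -  -  -  1  1  -  -  1  2  2  2  1  2
(- denotes ∞ / unreachable)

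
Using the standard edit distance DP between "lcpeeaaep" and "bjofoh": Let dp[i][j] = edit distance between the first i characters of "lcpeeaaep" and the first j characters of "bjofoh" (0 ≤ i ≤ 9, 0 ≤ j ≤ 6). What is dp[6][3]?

   ''  b  j  o  f  o  h
''  0  1  2  3  4  5  6
 l  1  1  2  3  4  5  6
 c  2  2  2  3  4  5  6
 p  3  3  3  3  4  5  6
 e  4  4  4  4  4  5  6
 e  5  5  5  5  5  5  6
 a  6  6  6  6  6  6  6
 a  7  7  7  7  7  7  7
 e  8  8  8  8  8  8  8
 p  9  9  9  9  9  9  9

6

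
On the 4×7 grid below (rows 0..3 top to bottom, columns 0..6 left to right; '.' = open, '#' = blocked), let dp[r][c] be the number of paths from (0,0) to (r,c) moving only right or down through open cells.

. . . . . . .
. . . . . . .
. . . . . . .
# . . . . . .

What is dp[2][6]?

28

r\c   0   1   2   3   4   5   6
  0   1   1   1   1   1   1   1
  1   1   2   3   4   5   6   7
  2   1   3   6  10  15  21  28
  3   0   3   9  19  34  55  83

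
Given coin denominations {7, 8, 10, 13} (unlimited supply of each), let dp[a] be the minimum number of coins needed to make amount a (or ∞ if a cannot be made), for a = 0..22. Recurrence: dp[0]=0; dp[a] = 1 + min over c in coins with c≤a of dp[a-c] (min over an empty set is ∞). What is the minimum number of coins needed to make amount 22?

 a  0  1  2  3  4  5  6  7  8  9 10 11 12 13 14 15 16 17 18 19 20 21 22
dp  0  -  -  -  -  -  -  1  1  -  1  -  -  1  2  2  2  2  2  -  2  2  3
(- denotes ∞ / unreachable)

3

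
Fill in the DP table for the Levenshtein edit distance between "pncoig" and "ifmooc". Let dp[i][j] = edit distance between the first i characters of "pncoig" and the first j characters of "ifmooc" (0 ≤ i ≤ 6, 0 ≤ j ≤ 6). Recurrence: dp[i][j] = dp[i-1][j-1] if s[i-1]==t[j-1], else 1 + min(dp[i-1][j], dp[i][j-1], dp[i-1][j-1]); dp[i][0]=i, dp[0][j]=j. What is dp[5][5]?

4

   ''  i  f  m  o  o  c
''  0  1  2  3  4  5  6
 p  1  1  2  3  4  5  6
 n  2  2  2  3  4  5  6
 c  3  3  3  3  4  5  5
 o  4  4  4  4  3  4  5
 i  5  4  5  5  4  4  5
 g  6  5  5  6  5  5  5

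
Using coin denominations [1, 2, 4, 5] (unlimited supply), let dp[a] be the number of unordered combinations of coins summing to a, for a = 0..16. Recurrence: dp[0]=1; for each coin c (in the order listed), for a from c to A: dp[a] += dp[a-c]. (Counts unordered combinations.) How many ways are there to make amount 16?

44

after  coin     0     1     2     3     4     5     6     7     8     9    10    11    12    13    14    15    16
          1     1     1     1     1     1     1     1     1     1     1     1     1     1     1     1     1     1
          2     1     1     2     2     3     3     4     4     5     5     6     6     7     7     8     8     9
          4     1     1     2     2     4     4     6     6     9     9    12    12    16    16    20    20    25
          5     1     1     2     2     4     5     7     8    11    13    17    19    24    27    33    37    44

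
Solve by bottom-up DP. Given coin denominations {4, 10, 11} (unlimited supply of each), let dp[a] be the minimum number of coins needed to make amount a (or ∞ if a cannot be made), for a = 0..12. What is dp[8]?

 a  0  1  2  3  4  5  6  7  8  9 10 11 12
dp  0  -  -  -  1  -  -  -  2  -  1  1  3
(- denotes ∞ / unreachable)

2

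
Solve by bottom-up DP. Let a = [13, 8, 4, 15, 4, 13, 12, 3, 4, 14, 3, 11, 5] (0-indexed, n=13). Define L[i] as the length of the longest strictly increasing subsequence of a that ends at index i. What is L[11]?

   i    0    1    2    3    4    5    6    7    8    9   10   11   12
a[i]   13    8    4   15    4   13   12    3    4   14    3   11    5
L[i]    1    1    1    2    1    2    2    1    2    3    1    3    3

3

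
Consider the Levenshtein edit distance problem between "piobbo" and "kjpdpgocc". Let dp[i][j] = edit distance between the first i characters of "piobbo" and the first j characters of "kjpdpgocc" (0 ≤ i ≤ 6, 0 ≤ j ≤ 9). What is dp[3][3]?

3

   ''  k  j  p  d  p  g  o  c  c
''  0  1  2  3  4  5  6  7  8  9
 p  1  1  2  2  3  4  5  6  7  8
 i  2  2  2  3  3  4  5  6  7  8
 o  3  3  3  3  4  4  5  5  6  7
 b  4  4  4  4  4  5  5  6  6  7
 b  5  5  5  5  5  5  6  6  7  7
 o  6  6  6  6  6  6  6  6  7  8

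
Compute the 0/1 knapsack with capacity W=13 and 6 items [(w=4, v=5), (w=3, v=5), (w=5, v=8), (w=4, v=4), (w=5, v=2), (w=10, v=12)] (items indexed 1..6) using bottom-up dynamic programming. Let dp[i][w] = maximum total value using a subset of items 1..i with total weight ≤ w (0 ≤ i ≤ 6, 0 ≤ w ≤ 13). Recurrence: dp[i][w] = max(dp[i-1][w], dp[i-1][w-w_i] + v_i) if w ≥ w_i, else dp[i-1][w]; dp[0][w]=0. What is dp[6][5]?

i\w   0   1   2   3   4   5   6   7   8   9  10  11  12  13
  0   0   0   0   0   0   0   0   0   0   0   0   0   0   0
  1   0   0   0   0   5   5   5   5   5   5   5   5   5   5
  2   0   0   0   5   5   5   5  10  10  10  10  10  10  10
  3   0   0   0   5   5   8   8  10  13  13  13  13  18  18
  4   0   0   0   5   5   8   8  10  13  13  13  14  18  18
  5   0   0   0   5   5   8   8  10  13  13  13  14  18  18
  6   0   0   0   5   5   8   8  10  13  13  13  14  18  18

8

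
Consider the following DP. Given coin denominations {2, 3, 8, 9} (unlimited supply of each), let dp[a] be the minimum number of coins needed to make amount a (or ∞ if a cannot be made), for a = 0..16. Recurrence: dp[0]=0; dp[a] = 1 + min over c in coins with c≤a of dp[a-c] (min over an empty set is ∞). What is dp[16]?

 a  0  1  2  3  4  5  6  7  8  9 10 11 12 13 14 15 16
dp  0  -  1  1  2  2  2  3  1  1  2  2  2  3  3  3  2
(- denotes ∞ / unreachable)

2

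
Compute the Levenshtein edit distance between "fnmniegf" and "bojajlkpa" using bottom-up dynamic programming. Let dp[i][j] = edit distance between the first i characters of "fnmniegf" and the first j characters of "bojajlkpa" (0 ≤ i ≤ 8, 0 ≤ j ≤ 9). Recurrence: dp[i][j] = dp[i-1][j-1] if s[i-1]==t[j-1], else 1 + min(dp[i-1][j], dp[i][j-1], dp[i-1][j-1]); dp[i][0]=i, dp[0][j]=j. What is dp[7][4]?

7

   ''  b  o  j  a  j  l  k  p  a
''  0  1  2  3  4  5  6  7  8  9
 f  1  1  2  3  4  5  6  7  8  9
 n  2  2  2  3  4  5  6  7  8  9
 m  3  3  3  3  4  5  6  7  8  9
 n  4  4  4  4  4  5  6  7  8  9
 i  5  5  5  5  5  5  6  7  8  9
 e  6  6  6  6  6  6  6  7  8  9
 g  7  7  7  7  7  7  7  7  8  9
 f  8  8  8  8  8  8  8  8  8  9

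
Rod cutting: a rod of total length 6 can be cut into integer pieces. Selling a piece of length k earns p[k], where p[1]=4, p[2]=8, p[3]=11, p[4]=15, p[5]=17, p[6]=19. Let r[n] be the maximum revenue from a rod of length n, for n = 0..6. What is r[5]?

20

   n    0    1    2    3    4    5    6
r[n]    0    4    8   12   16   20   24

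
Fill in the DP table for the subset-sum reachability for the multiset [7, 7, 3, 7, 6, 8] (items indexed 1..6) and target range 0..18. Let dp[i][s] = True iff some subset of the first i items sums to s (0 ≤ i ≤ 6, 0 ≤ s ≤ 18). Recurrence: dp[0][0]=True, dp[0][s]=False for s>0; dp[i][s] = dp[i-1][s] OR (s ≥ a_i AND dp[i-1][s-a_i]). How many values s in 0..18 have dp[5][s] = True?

10

i\s   0   1   2   3   4   5   6   7   8   9  10  11  12  13  14  15  16  17  18
  0   T   F   F   F   F   F   F   F   F   F   F   F   F   F   F   F   F   F   F
  1   T   F   F   F   F   F   F   T   F   F   F   F   F   F   F   F   F   F   F
  2   T   F   F   F   F   F   F   T   F   F   F   F   F   F   T   F   F   F   F
  3   T   F   F   T   F   F   F   T   F   F   T   F   F   F   T   F   F   T   F
  4   T   F   F   T   F   F   F   T   F   F   T   F   F   F   T   F   F   T   F
  5   T   F   F   T   F   F   T   T   F   T   T   F   F   T   T   F   T   T   F
  6   T   F   F   T   F   F   T   T   T   T   T   T   F   T   T   T   T   T   T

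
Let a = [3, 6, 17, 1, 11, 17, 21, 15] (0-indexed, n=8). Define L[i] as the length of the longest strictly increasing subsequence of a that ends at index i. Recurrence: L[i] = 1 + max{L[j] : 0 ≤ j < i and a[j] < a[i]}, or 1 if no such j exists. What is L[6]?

   i    0    1    2    3    4    5    6    7
a[i]    3    6   17    1   11   17   21   15
L[i]    1    2    3    1    3    4    5    4

5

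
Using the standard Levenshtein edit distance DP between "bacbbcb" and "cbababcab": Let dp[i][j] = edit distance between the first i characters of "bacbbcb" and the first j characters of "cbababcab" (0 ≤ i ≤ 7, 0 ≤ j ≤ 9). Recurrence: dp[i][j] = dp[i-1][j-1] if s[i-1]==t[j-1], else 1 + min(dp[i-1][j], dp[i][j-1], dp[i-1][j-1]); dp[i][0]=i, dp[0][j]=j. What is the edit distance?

   ''  c  b  a  b  a  b  c  a  b
''  0  1  2  3  4  5  6  7  8  9
 b  1  1  1  2  3  4  5  6  7  8
 a  2  2  2  1  2  3  4  5  6  7
 c  3  2  3  2  2  3  4  4  5  6
 b  4  3  2  3  2  3  3  4  5  5
 b  5  4  3  3  3  3  3  4  5  5
 c  6  5  4  4  4  4  4  3  4  5
 b  7  6  5  5  4  5  4  4  4  4

4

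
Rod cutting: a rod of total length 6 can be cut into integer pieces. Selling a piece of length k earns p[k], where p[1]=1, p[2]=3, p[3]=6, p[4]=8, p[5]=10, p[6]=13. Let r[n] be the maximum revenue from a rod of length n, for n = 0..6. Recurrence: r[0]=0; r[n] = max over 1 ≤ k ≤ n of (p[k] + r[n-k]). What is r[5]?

10

   n    0    1    2    3    4    5    6
r[n]    0    1    3    6    8   10   13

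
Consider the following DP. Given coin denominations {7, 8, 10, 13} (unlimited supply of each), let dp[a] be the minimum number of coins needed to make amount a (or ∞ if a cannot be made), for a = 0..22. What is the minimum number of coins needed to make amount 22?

 a  0  1  2  3  4  5  6  7  8  9 10 11 12 13 14 15 16 17 18 19 20 21 22
dp  0  -  -  -  -  -  -  1  1  -  1  -  -  1  2  2  2  2  2  -  2  2  3
(- denotes ∞ / unreachable)

3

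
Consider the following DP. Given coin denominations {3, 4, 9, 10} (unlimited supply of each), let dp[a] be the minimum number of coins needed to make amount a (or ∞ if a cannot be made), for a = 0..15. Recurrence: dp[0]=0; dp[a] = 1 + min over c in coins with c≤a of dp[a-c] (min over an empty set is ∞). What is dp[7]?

 a  0  1  2  3  4  5  6  7  8  9 10 11 12 13 14 15
dp  0  -  -  1  1  -  2  2  2  1  1  3  2  2  2  3
(- denotes ∞ / unreachable)

2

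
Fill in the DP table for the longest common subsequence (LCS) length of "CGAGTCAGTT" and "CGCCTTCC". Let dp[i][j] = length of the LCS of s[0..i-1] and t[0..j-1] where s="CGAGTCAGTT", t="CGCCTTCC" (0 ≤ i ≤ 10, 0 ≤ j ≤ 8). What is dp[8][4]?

   ''  C  G  C  C  T  T  C  C
''  0  0  0  0  0  0  0  0  0
 C  0  1  1  1  1  1  1  1  1
 G  0  1  2  2  2  2  2  2  2
 A  0  1  2  2  2  2  2  2  2
 G  0  1  2  2  2  2  2  2  2
 T  0  1  2  2  2  3  3  3  3
 C  0  1  2  3  3  3  3  4  4
 A  0  1  2  3  3  3  3  4  4
 G  0  1  2  3  3  3  3  4  4
 T  0  1  2  3  3  4  4  4  4
 T  0  1  2  3  3  4  5  5  5

3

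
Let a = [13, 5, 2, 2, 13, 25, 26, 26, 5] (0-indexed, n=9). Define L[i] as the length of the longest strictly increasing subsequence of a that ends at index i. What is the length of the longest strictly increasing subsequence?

   i    0    1    2    3    4    5    6    7    8
a[i]   13    5    2    2   13   25   26   26    5
L[i]    1    1    1    1    2    3    4    4    2

4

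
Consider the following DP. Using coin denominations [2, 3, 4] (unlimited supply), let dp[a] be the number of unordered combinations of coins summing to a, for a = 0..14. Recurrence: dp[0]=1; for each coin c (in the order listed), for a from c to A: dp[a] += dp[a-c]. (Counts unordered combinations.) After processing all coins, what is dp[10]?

5

after  coin     0     1     2     3     4     5     6     7     8     9    10    11    12    13    14
          2     1     0     1     0     1     0     1     0     1     0     1     0     1     0     1
          3     1     0     1     1     1     1     2     1     2     2     2     2     3     2     3
          4     1     0     1     1     2     1     3     2     4     3     5     4     7     5     8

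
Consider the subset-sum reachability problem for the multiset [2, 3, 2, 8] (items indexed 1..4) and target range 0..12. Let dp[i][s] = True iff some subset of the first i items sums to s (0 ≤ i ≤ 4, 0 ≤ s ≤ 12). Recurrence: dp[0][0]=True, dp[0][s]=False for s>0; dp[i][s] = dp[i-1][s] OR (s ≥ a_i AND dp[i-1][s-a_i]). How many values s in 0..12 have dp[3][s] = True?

6

i\s   0   1   2   3   4   5   6   7   8   9  10  11  12
  0   T   F   F   F   F   F   F   F   F   F   F   F   F
  1   T   F   T   F   F   F   F   F   F   F   F   F   F
  2   T   F   T   T   F   T   F   F   F   F   F   F   F
  3   T   F   T   T   T   T   F   T   F   F   F   F   F
  4   T   F   T   T   T   T   F   T   T   F   T   T   T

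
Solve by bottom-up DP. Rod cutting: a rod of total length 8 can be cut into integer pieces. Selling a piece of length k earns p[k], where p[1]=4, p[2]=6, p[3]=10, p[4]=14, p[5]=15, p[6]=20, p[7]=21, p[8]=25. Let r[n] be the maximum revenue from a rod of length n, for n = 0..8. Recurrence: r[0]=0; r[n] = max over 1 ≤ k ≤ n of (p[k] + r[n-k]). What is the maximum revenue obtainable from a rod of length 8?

   n    0    1    2    3    4    5    6    7    8
r[n]    0    4    8   12   16   20   24   28   32

32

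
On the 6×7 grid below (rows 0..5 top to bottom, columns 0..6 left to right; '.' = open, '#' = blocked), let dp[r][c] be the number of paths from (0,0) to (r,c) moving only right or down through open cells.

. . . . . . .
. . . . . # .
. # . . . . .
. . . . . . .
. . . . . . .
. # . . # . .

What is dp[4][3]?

r\c   0   1   2   3   4   5   6
  0   1   1   1   1   1   1   1
  1   1   2   3   4   5   0   1
  2   1   0   3   7  12  12  13
  3   1   1   4  11  23  35  48
  4   1   2   6  17  40  75 123
  5   1   0   6  23   0  75 198

17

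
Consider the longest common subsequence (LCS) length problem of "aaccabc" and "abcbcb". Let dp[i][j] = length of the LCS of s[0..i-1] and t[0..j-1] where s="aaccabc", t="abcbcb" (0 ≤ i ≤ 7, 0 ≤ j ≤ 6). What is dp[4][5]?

3

   ''  a  b  c  b  c  b
''  0  0  0  0  0  0  0
 a  0  1  1  1  1  1  1
 a  0  1  1  1  1  1  1
 c  0  1  1  2  2  2  2
 c  0  1  1  2  2  3  3
 a  0  1  1  2  2  3  3
 b  0  1  2  2  3  3  4
 c  0  1  2  3  3  4  4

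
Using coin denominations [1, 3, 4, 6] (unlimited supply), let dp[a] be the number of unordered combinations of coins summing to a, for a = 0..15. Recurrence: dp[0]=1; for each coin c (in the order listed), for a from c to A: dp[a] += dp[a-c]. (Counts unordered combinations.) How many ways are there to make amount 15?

24

after  coin     0     1     2     3     4     5     6     7     8     9    10    11    12    13    14    15
          1     1     1     1     1     1     1     1     1     1     1     1     1     1     1     1     1
          3     1     1     1     2     2     2     3     3     3     4     4     4     5     5     5     6
          4     1     1     1     2     3     3     4     5     6     7     8     9    11    12    13    15
          6     1     1     1     2     3     3     5     6     7     9    11    12    16    18    20    24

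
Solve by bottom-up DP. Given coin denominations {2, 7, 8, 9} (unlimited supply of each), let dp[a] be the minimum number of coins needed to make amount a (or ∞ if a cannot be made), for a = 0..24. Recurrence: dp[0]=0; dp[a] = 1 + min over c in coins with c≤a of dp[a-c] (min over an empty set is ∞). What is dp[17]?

2

 a  0  1  2  3  4  5  6  7  8  9 10 11 12 13 14 15 16 17 18 19 20 21 22 23 24
dp  0  -  1  -  2  -  3  1  1  1  2  2  3  3  2  2  2  2  2  3  3  3  3  3  3
(- denotes ∞ / unreachable)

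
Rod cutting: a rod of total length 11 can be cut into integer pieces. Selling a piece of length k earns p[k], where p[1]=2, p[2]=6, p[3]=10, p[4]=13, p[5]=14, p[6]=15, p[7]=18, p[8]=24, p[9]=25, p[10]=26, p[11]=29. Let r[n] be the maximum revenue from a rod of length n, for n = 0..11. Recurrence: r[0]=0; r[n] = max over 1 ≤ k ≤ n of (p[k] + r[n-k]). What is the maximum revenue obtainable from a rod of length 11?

36

   n    0    1    2    3    4    5    6    7    8    9   10   11
r[n]    0    2    6   10   13   16   20   23   26   30   33   36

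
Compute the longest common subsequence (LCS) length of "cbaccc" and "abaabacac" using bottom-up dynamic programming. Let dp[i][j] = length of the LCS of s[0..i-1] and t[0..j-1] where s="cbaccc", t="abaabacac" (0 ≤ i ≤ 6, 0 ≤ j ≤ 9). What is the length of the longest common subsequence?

   ''  a  b  a  a  b  a  c  a  c
''  0  0  0  0  0  0  0  0  0  0
 c  0  0  0  0  0  0  0  1  1  1
 b  0  0  1  1  1  1  1  1  1  1
 a  0  1  1  2  2  2  2  2  2  2
 c  0  1  1  2  2  2  2  3  3  3
 c  0  1  1  2  2  2  2  3  3  4
 c  0  1  1  2  2  2  2  3  3  4

4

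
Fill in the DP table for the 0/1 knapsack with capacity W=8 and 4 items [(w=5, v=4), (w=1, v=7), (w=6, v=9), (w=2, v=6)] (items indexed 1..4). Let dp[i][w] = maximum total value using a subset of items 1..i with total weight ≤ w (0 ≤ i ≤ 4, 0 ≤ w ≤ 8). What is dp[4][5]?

13

i\w   0   1   2   3   4   5   6   7   8
  0   0   0   0   0   0   0   0   0   0
  1   0   0   0   0   0   4   4   4   4
  2   0   7   7   7   7   7  11  11  11
  3   0   7   7   7   7   7  11  16  16
  4   0   7   7  13  13  13  13  16  17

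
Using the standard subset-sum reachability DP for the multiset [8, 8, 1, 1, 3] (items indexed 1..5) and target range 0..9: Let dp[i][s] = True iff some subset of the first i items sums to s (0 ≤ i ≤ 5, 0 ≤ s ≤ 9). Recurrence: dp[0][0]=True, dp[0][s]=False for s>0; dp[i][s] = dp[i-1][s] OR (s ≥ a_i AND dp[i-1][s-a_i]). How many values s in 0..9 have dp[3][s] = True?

i\s   0   1   2   3   4   5   6   7   8   9
  0   T   F   F   F   F   F   F   F   F   F
  1   T   F   F   F   F   F   F   F   T   F
  2   T   F   F   F   F   F   F   F   T   F
  3   T   T   F   F   F   F   F   F   T   T
  4   T   T   T   F   F   F   F   F   T   T
  5   T   T   T   T   T   T   F   F   T   T

4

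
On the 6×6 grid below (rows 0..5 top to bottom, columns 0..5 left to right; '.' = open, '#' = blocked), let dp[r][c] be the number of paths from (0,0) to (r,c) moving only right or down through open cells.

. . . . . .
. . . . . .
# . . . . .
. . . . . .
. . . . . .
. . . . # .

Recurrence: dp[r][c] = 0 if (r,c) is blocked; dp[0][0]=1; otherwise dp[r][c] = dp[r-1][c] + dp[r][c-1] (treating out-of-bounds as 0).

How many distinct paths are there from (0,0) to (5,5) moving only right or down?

105

r\c   0   1   2   3   4   5
  0   1   1   1   1   1   1
  1   1   2   3   4   5   6
  2   0   2   5   9  14  20
  3   0   2   7  16  30  50
  4   0   2   9  25  55 105
  5   0   2  11  36   0 105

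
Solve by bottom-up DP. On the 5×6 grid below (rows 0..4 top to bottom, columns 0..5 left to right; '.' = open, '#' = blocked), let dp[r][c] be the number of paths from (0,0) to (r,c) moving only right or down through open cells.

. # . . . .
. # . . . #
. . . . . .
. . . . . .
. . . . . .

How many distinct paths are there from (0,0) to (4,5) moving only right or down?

21

r\c   0   1   2   3   4   5
  0   1   0   0   0   0   0
  1   1   0   0   0   0   0
  2   1   1   1   1   1   1
  3   1   2   3   4   5   6
  4   1   3   6  10  15  21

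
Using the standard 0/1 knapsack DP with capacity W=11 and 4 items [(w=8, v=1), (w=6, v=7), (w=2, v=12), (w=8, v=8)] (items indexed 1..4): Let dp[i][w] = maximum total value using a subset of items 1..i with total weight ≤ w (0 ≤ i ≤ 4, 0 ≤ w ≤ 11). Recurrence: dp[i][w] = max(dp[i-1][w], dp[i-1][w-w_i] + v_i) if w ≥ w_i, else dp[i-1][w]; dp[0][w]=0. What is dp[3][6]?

i\w   0   1   2   3   4   5   6   7   8   9  10  11
  0   0   0   0   0   0   0   0   0   0   0   0   0
  1   0   0   0   0   0   0   0   0   1   1   1   1
  2   0   0   0   0   0   0   7   7   7   7   7   7
  3   0   0  12  12  12  12  12  12  19  19  19  19
  4   0   0  12  12  12  12  12  12  19  19  20  20

12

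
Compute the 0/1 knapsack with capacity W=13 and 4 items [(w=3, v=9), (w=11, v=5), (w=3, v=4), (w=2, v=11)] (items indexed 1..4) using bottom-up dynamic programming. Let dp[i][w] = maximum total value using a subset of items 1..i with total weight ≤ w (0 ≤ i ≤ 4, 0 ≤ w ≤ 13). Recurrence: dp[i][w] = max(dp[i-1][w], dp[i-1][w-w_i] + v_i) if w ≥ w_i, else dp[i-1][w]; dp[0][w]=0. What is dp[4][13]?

i\w   0   1   2   3   4   5   6   7   8   9  10  11  12  13
  0   0   0   0   0   0   0   0   0   0   0   0   0   0   0
  1   0   0   0   9   9   9   9   9   9   9   9   9   9   9
  2   0   0   0   9   9   9   9   9   9   9   9   9   9   9
  3   0   0   0   9   9   9  13  13  13  13  13  13  13  13
  4   0   0  11  11  11  20  20  20  24  24  24  24  24  24

24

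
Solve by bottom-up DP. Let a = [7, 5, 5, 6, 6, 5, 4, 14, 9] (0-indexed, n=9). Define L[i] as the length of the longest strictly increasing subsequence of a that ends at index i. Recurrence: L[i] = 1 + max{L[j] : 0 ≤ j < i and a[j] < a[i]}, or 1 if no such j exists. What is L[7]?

3

   i    0    1    2    3    4    5    6    7    8
a[i]    7    5    5    6    6    5    4   14    9
L[i]    1    1    1    2    2    1    1    3    3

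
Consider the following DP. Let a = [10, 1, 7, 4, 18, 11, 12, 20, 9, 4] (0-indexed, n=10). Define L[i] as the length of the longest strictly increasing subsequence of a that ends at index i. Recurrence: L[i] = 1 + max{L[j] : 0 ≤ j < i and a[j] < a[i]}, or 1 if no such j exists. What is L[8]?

   i    0    1    2    3    4    5    6    7    8    9
a[i]   10    1    7    4   18   11   12   20    9    4
L[i]    1    1    2    2    3    3    4    5    3    2

3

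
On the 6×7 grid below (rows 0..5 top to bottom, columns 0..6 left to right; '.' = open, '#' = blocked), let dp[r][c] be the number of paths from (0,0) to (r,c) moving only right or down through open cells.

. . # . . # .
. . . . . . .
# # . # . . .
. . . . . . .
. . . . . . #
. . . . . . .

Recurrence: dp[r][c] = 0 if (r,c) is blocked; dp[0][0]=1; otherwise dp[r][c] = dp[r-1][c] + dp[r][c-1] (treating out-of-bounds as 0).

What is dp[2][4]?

2

r\c   0   1   2   3   4   5   6
  0   1   1   0   0   0   0   0
  1   1   2   2   2   2   2   2
  2   0   0   2   0   2   4   6
  3   0   0   2   2   4   8  14
  4   0   0   2   4   8  16   0
  5   0   0   2   6  14  30  30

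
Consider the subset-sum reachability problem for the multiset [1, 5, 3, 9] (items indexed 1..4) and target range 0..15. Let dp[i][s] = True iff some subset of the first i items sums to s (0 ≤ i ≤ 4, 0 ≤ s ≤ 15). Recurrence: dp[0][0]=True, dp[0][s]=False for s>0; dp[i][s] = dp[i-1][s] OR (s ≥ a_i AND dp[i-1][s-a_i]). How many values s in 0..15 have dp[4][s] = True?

i\s   0   1   2   3   4   5   6   7   8   9  10  11  12  13  14  15
  0   T   F   F   F   F   F   F   F   F   F   F   F   F   F   F   F
  1   T   T   F   F   F   F   F   F   F   F   F   F   F   F   F   F
  2   T   T   F   F   F   T   T   F   F   F   F   F   F   F   F   F
  3   T   T   F   T   T   T   T   F   T   T   F   F   F   F   F   F
  4   T   T   F   T   T   T   T   F   T   T   T   F   T   T   T   T

13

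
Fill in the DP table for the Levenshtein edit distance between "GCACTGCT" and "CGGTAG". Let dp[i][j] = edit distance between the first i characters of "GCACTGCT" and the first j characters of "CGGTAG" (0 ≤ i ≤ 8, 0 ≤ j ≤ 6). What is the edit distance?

6

   ''  C  G  G  T  A  G
''  0  1  2  3  4  5  6
 G  1  1  1  2  3  4  5
 C  2  1  2  2  3  4  5
 A  3  2  2  3  3  3  4
 C  4  3  3  3  4  4  4
 T  5  4  4  4  3  4  5
 G  6  5  4  4  4  4  4
 C  7  6  5  5  5  5  5
 T  8  7  6  6  5  6  6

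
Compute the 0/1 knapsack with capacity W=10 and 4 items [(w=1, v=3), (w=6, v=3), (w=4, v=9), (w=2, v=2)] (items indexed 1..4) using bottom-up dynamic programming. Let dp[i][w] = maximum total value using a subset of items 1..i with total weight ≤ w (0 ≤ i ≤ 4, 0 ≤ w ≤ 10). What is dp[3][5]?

i\w   0   1   2   3   4   5   6   7   8   9  10
  0   0   0   0   0   0   0   0   0   0   0   0
  1   0   3   3   3   3   3   3   3   3   3   3
  2   0   3   3   3   3   3   3   6   6   6   6
  3   0   3   3   3   9  12  12  12  12  12  12
  4   0   3   3   5   9  12  12  14  14  14  14

12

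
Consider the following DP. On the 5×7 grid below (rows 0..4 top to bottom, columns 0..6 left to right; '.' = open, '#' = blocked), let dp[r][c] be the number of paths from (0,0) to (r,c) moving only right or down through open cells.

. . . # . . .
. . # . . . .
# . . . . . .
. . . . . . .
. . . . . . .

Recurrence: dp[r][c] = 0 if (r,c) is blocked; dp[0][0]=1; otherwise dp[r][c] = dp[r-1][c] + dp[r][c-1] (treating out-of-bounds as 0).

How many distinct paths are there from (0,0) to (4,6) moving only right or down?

42

r\c   0   1   2   3   4   5   6
  0   1   1   1   0   0   0   0
  1   1   2   0   0   0   0   0
  2   0   2   2   2   2   2   2
  3   0   2   4   6   8  10  12
  4   0   2   6  12  20  30  42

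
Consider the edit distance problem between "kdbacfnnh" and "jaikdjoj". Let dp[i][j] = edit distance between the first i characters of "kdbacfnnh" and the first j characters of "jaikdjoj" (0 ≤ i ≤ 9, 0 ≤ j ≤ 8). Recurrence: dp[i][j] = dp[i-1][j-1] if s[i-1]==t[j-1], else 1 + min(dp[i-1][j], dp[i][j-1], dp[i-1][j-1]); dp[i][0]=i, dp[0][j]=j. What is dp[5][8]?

   ''  j  a  i  k  d  j  o  j
''  0  1  2  3  4  5  6  7  8
 k  1  1  2  3  3  4  5  6  7
 d  2  2  2  3  4  3  4  5  6
 b  3  3  3  3  4  4  4  5  6
 a  4  4  3  4  4  5  5  5  6
 c  5  5  4  4  5  5  6  6  6
 f  6  6  5  5  5  6  6  7  7
 n  7  7  6  6  6  6  7  7  8
 n  8  8  7  7  7  7  7  8  8
 h  9  9  8  8  8  8  8  8  9

6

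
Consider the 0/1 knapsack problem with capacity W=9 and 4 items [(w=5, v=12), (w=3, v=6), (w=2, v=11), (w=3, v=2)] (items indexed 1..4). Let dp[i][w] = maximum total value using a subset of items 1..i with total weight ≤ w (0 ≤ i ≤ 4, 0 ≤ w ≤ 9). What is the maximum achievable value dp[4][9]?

23

i\w   0   1   2   3   4   5   6   7   8   9
  0   0   0   0   0   0   0   0   0   0   0
  1   0   0   0   0   0  12  12  12  12  12
  2   0   0   0   6   6  12  12  12  18  18
  3   0   0  11  11  11  17  17  23  23  23
  4   0   0  11  11  11  17  17  23  23  23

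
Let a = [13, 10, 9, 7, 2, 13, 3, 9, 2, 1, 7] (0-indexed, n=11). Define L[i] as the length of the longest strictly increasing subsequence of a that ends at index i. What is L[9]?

   i    0    1    2    3    4    5    6    7    8    9   10
a[i]   13   10    9    7    2   13    3    9    2    1    7
L[i]    1    1    1    1    1    2    2    3    1    1    3

1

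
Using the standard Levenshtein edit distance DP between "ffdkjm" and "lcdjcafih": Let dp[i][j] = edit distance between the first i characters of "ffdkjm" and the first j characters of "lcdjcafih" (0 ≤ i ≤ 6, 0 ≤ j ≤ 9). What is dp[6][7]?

6

   ''  l  c  d  j  c  a  f  i  h
''  0  1  2  3  4  5  6  7  8  9
 f  1  1  2  3  4  5  6  6  7  8
 f  2  2  2  3  4  5  6  6  7  8
 d  3  3  3  2  3  4  5  6  7  8
 k  4  4  4  3  3  4  5  6  7  8
 j  5  5  5  4  3  4  5  6  7  8
 m  6  6  6  5  4  4  5  6  7  8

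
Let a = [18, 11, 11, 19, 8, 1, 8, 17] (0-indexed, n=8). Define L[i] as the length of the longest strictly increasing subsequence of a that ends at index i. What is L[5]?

   i    0    1    2    3    4    5    6    7
a[i]   18   11   11   19    8    1    8   17
L[i]    1    1    1    2    1    1    2    3

1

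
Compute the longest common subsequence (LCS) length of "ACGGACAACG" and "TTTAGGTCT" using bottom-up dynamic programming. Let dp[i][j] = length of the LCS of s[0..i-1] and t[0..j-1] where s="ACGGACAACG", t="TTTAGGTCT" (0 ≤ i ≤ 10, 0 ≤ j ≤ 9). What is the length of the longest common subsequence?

   ''  T  T  T  A  G  G  T  C  T
''  0  0  0  0  0  0  0  0  0  0
 A  0  0  0  0  1  1  1  1  1  1
 C  0  0  0  0  1  1  1  1  2  2
 G  0  0  0  0  1  2  2  2  2  2
 G  0  0  0  0  1  2  3  3  3  3
 A  0  0  0  0  1  2  3  3  3  3
 C  0  0  0  0  1  2  3  3  4  4
 A  0  0  0  0  1  2  3  3  4  4
 A  0  0  0  0  1  2  3  3  4  4
 C  0  0  0  0  1  2  3  3  4  4
 G  0  0  0  0  1  2  3  3  4  4

4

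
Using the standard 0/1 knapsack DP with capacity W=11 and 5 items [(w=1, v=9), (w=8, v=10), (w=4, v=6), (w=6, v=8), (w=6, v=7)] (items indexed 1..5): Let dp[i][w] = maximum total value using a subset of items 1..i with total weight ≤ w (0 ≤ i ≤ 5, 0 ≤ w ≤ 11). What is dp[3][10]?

i\w   0   1   2   3   4   5   6   7   8   9  10  11
  0   0   0   0   0   0   0   0   0   0   0   0   0
  1   0   9   9   9   9   9   9   9   9   9   9   9
  2   0   9   9   9   9   9   9   9  10  19  19  19
  3   0   9   9   9   9  15  15  15  15  19  19  19
  4   0   9   9   9   9  15  15  17  17  19  19  23
  5   0   9   9   9   9  15  15  17  17  19  19  23

19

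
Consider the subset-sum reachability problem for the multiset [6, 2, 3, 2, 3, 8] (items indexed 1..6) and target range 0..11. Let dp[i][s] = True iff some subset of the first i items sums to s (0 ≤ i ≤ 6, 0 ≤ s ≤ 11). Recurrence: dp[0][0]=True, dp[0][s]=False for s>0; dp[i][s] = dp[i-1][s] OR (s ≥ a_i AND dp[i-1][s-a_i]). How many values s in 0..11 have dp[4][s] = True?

i\s   0   1   2   3   4   5   6   7   8   9  10  11
  0   T   F   F   F   F   F   F   F   F   F   F   F
  1   T   F   F   F   F   F   T   F   F   F   F   F
  2   T   F   T   F   F   F   T   F   T   F   F   F
  3   T   F   T   T   F   T   T   F   T   T   F   T
  4   T   F   T   T   T   T   T   T   T   T   T   T
  5   T   F   T   T   T   T   T   T   T   T   T   T
  6   T   F   T   T   T   T   T   T   T   T   T   T

11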